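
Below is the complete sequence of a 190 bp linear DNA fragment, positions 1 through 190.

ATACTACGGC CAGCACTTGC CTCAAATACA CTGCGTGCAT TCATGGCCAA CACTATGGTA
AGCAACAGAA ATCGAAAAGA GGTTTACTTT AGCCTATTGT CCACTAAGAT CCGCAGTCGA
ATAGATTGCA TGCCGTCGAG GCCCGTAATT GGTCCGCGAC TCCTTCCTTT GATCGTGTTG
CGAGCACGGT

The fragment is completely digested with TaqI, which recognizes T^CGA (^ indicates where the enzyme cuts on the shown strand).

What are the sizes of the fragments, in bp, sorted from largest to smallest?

72, 54, 45, 19 bp

TaqI sites (TCGA) start at positions 72, 117, 136.
TaqI cuts after the first base of each site, so after positions 72, 117, 136.
Linear molecule, 3 cuts → 4 fragments:
  1–72 → 72 bp
  73–117 → 45 bp
  118–136 → 19 bp
  137–190 → 54 bp
Sorted largest to smallest: 72, 54, 45, 19 bp.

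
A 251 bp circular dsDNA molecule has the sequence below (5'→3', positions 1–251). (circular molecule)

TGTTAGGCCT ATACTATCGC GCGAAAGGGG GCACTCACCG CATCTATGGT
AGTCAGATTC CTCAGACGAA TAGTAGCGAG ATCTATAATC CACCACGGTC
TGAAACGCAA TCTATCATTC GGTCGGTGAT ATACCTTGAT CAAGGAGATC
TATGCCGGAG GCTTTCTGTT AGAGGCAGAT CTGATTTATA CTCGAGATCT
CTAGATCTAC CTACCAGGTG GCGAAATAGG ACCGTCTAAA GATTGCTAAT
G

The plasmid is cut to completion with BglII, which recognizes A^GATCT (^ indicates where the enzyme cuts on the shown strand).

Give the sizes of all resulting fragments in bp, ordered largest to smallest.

BglII sites (AGATCT) start at positions 79, 146, 177, 195, 203.
BglII cuts after the first base of each site, so after positions 79, 146, 177, 195, 203.
Circular molecule, 5 cuts → 5 fragments:
  80–146 → 67 bp
  147–177 → 31 bp
  178–195 → 18 bp
  196–203 → 8 bp
  204–251 then 1–79 → 48 + 79 = 127 bp
Sorted largest to smallest: 127, 67, 31, 18, 8 bp.

127, 67, 31, 18, 8 bp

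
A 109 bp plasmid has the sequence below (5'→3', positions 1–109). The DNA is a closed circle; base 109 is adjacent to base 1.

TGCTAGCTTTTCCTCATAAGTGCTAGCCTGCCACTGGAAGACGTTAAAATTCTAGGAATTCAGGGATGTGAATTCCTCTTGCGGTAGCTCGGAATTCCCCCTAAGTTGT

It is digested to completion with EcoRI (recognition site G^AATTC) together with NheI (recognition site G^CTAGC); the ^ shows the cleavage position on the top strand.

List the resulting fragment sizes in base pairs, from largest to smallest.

EcoRI sites (GAATTC) start at positions 56, 70, 92.
EcoRI cuts after the first base of each site, so after positions 56, 70, 92.
NheI sites (GCTAGC) start at positions 2, 22.
NheI cuts after the first base of each site, so after positions 2, 22.
Combined cut positions: 2, 22, 56, 70, 92.
Circular molecule, 5 cuts → 5 fragments:
  3–22 → 20 bp
  23–56 → 34 bp
  57–70 → 14 bp
  71–92 → 22 bp
  93–109 then 1–2 → 17 + 2 = 19 bp
Sorted largest to smallest: 34, 22, 20, 19, 14 bp.

34, 22, 20, 19, 14 bp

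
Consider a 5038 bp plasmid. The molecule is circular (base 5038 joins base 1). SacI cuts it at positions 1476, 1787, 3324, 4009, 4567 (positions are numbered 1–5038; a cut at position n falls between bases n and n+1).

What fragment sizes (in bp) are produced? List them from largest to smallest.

Circular molecule, 5 cuts → 5 fragments:
  1787 − 1476 = 311 bp
  3324 − 1787 = 1537 bp
  4009 − 3324 = 685 bp
  4567 − 4009 = 558 bp
  wrap: 5038 − 4567 + 1476 = 1947 bp
Sorted largest to smallest: 1947, 1537, 685, 558, 311 bp.

1947, 1537, 685, 558, 311 bp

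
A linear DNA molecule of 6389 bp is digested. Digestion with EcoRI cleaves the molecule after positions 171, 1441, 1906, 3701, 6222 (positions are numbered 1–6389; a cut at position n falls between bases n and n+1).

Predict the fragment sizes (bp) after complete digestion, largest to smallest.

2521, 1795, 1270, 465, 171, 167 bp

Linear molecule, 5 cuts → 6 fragments:
  171 − 0 = 171 bp
  1441 − 171 = 1270 bp
  1906 − 1441 = 465 bp
  3701 − 1906 = 1795 bp
  6222 − 3701 = 2521 bp
  6389 − 6222 = 167 bp
Sorted largest to smallest: 2521, 1795, 1270, 465, 171, 167 bp.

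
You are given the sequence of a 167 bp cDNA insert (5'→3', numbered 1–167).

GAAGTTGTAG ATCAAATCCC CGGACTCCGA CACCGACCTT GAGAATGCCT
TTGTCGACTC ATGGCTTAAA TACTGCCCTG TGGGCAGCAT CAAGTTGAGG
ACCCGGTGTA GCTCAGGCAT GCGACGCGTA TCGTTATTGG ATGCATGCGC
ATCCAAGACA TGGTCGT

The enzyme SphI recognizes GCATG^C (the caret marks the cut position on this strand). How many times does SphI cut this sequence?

2

GCATGC occurs starting at positions 117, 143.
SphI cuts at 2 sites.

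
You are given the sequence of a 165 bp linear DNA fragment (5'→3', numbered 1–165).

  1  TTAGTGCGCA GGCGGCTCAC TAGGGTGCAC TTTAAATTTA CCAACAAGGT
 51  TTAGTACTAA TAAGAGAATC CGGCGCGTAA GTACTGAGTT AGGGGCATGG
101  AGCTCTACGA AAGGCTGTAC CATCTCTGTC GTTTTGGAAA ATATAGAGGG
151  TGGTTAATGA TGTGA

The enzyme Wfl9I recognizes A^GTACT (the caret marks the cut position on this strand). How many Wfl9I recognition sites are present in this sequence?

2

AGTACT occurs starting at positions 53, 80.
Wfl9I cuts at 2 sites.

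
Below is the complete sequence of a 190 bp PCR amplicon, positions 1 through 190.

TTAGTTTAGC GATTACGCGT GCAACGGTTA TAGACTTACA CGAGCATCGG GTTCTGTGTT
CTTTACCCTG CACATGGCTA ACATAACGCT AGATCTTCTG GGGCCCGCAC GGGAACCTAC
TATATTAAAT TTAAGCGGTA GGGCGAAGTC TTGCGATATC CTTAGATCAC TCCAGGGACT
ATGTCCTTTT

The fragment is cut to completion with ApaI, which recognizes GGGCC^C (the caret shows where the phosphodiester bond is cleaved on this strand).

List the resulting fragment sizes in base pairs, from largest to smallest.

The ApaI site (GGGCCC) starts at position 101.
ApaI cuts after base 5 of each site (before the last base), so after position 105.
Linear molecule, 1 cut → 2 fragments:
  1–105 → 105 bp
  106–190 → 85 bp
Sorted largest to smallest: 105, 85 bp.

105, 85 bp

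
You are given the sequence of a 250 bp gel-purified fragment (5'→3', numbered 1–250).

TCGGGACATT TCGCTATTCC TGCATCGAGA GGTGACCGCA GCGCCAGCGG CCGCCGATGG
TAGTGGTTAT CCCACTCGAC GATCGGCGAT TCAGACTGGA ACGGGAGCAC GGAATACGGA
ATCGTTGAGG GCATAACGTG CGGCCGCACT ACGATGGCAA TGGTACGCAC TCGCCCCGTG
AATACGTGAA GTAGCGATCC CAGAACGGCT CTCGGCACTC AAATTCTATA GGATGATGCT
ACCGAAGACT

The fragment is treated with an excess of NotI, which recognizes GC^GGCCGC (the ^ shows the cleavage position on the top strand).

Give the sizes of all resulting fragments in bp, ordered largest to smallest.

NotI sites (GCGGCCGC) start at positions 47, 140.
NotI cuts after base 2 of each site, so after positions 48, 141.
Linear molecule, 2 cuts → 3 fragments:
  1–48 → 48 bp
  49–141 → 93 bp
  142–250 → 109 bp
Sorted largest to smallest: 109, 93, 48 bp.

109, 93, 48 bp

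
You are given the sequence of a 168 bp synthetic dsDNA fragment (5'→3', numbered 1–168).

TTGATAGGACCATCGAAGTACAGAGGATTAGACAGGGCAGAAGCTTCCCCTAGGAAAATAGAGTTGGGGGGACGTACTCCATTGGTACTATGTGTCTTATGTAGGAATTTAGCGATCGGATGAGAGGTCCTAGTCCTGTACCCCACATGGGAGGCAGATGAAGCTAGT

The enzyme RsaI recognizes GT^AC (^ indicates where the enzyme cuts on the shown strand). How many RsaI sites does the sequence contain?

4

GTAC occurs starting at positions 18, 74, 85, 138.
RsaI cuts at 4 sites.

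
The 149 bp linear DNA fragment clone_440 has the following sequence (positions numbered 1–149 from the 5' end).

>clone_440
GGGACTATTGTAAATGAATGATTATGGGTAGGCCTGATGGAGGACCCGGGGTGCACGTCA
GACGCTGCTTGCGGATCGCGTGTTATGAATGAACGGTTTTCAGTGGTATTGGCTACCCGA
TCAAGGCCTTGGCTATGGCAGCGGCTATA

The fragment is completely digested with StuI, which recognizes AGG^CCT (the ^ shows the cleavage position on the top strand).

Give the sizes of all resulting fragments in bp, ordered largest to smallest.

94, 32, 23 bp

StuI sites (AGGCCT) start at positions 30, 124.
StuI cuts after base 3 of each site, so after positions 32, 126.
Linear molecule, 2 cuts → 3 fragments:
  1–32 → 32 bp
  33–126 → 94 bp
  127–149 → 23 bp
Sorted largest to smallest: 94, 32, 23 bp.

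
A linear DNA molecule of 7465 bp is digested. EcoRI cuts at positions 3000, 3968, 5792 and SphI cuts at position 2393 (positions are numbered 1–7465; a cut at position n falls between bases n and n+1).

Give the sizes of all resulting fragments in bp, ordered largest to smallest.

Combined cut positions (sorted): 2393, 3000, 3968, 5792.
Linear molecule, 4 cuts → 5 fragments:
  2393 − 0 = 2393 bp
  3000 − 2393 = 607 bp
  3968 − 3000 = 968 bp
  5792 − 3968 = 1824 bp
  7465 − 5792 = 1673 bp
Sorted largest to smallest: 2393, 1824, 1673, 968, 607 bp.

2393, 1824, 1673, 968, 607 bp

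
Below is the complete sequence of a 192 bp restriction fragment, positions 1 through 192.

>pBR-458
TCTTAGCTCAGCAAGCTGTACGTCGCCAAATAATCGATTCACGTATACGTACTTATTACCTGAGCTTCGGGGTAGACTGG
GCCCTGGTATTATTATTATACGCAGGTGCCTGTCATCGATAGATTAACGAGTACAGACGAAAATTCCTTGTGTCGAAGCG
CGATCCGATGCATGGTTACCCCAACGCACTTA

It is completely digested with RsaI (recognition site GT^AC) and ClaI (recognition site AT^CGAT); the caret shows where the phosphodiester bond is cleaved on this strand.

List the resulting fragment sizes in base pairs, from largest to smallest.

RsaI sites (GTAC) start at positions 18, 49, 131.
RsaI cuts after base 2 of each site, so after positions 19, 50, 132.
ClaI sites (ATCGAT) start at positions 33, 115.
ClaI cuts after base 2 of each site, so after positions 34, 116.
Combined cut positions: 19, 34, 50, 116, 132.
Linear molecule, 5 cuts → 6 fragments:
  1–19 → 19 bp
  20–34 → 15 bp
  35–50 → 16 bp
  51–116 → 66 bp
  117–132 → 16 bp
  133–192 → 60 bp
Sorted largest to smallest: 66, 60, 19, 16, 16, 15 bp.

66, 60, 19, 16, 16, 15 bp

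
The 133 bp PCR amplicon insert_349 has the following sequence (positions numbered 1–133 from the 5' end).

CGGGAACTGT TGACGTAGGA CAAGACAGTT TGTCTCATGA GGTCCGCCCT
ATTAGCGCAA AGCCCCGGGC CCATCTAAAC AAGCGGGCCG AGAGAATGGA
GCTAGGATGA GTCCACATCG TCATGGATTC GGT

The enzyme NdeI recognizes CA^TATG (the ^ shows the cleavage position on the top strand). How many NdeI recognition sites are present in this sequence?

No occurrence of CATATG is present in the sequence.
NdeI does not cut: 0 sites.

0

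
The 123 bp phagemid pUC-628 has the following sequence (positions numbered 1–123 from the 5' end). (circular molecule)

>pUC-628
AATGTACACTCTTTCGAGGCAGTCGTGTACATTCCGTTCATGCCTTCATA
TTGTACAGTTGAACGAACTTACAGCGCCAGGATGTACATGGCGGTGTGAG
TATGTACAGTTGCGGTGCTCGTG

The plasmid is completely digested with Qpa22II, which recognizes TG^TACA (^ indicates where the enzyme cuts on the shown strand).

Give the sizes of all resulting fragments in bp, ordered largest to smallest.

31, 26, 23, 23, 20 bp

Qpa22II sites (TGTACA) start at positions 3, 26, 52, 83, 103.
Qpa22II cuts after base 2 of each site, so after positions 4, 27, 53, 84, 104.
Circular molecule, 5 cuts → 5 fragments:
  5–27 → 23 bp
  28–53 → 26 bp
  54–84 → 31 bp
  85–104 → 20 bp
  105–123 then 1–4 → 19 + 4 = 23 bp
Sorted largest to smallest: 31, 26, 23, 23, 20 bp.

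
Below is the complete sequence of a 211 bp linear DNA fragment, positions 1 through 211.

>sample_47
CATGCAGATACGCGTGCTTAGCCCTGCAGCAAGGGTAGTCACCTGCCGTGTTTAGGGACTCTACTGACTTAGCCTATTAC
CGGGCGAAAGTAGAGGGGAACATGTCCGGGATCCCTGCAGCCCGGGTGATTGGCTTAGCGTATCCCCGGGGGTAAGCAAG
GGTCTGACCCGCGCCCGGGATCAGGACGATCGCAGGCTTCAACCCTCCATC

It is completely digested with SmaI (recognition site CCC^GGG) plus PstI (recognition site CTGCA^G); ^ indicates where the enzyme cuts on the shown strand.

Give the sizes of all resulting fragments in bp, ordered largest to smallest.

91, 35, 29, 28, 24, 4 bp

SmaI sites (CCCGGG) start at positions 121, 145, 174.
SmaI cuts after base 3 of each site, so after positions 123, 147, 176.
PstI sites (CTGCAG) start at positions 24, 115.
PstI cuts after base 5 of each site (before the last base), so after positions 28, 119.
Combined cut positions: 28, 119, 123, 147, 176.
Linear molecule, 5 cuts → 6 fragments:
  1–28 → 28 bp
  29–119 → 91 bp
  120–123 → 4 bp
  124–147 → 24 bp
  148–176 → 29 bp
  177–211 → 35 bp
Sorted largest to smallest: 91, 35, 29, 28, 24, 4 bp.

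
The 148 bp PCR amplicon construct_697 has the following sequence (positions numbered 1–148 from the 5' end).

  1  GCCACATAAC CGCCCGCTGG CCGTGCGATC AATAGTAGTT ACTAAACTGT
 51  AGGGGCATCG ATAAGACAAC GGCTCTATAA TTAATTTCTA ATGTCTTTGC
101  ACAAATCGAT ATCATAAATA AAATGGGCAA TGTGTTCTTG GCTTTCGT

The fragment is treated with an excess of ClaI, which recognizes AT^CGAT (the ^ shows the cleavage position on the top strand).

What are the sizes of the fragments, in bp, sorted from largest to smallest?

58, 48, 42 bp

ClaI sites (ATCGAT) start at positions 57, 105.
ClaI cuts after base 2 of each site, so after positions 58, 106.
Linear molecule, 2 cuts → 3 fragments:
  1–58 → 58 bp
  59–106 → 48 bp
  107–148 → 42 bp
Sorted largest to smallest: 58, 48, 42 bp.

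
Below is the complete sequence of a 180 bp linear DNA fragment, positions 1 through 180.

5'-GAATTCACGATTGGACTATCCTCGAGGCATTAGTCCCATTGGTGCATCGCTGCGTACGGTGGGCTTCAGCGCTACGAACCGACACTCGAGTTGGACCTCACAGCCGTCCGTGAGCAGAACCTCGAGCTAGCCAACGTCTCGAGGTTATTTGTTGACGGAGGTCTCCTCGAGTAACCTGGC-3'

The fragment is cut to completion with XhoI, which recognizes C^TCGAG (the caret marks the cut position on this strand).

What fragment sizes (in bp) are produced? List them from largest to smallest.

64, 36, 28, 21, 17, 14 bp

XhoI sites (CTCGAG) start at positions 21, 85, 121, 138, 166.
XhoI cuts after the first base of each site, so after positions 21, 85, 121, 138, 166.
Linear molecule, 5 cuts → 6 fragments:
  1–21 → 21 bp
  22–85 → 64 bp
  86–121 → 36 bp
  122–138 → 17 bp
  139–166 → 28 bp
  167–180 → 14 bp
Sorted largest to smallest: 64, 36, 28, 21, 17, 14 bp.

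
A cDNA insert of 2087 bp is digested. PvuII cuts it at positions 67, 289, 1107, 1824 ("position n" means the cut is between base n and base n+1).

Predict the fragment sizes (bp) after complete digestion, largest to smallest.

818, 717, 263, 222, 67 bp

Linear molecule, 4 cuts → 5 fragments:
  67 − 0 = 67 bp
  289 − 67 = 222 bp
  1107 − 289 = 818 bp
  1824 − 1107 = 717 bp
  2087 − 1824 = 263 bp
Sorted largest to smallest: 818, 717, 263, 222, 67 bp.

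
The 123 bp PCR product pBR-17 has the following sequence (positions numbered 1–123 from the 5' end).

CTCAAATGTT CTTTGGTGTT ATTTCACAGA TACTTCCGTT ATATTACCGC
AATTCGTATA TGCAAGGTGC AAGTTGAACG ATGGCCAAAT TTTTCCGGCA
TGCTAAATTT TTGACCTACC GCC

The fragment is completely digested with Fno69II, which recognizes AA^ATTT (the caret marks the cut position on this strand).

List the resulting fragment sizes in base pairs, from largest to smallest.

88, 18, 17 bp

Fno69II sites (AAATTT) start at positions 87, 105.
Fno69II cuts after base 2 of each site, so after positions 88, 106.
Linear molecule, 2 cuts → 3 fragments:
  1–88 → 88 bp
  89–106 → 18 bp
  107–123 → 17 bp
Sorted largest to smallest: 88, 18, 17 bp.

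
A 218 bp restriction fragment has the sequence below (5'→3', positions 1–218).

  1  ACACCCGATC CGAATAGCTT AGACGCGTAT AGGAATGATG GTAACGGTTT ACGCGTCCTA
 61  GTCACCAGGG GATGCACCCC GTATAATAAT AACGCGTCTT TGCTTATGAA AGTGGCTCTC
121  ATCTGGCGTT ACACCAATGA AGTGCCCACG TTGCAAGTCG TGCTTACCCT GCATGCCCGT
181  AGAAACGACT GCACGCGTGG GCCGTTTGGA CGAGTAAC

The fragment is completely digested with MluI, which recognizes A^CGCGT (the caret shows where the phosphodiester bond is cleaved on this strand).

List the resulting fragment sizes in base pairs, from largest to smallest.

MluI sites (ACGCGT) start at positions 23, 51, 92, 193.
MluI cuts after the first base of each site, so after positions 23, 51, 92, 193.
Linear molecule, 4 cuts → 5 fragments:
  1–23 → 23 bp
  24–51 → 28 bp
  52–92 → 41 bp
  93–193 → 101 bp
  194–218 → 25 bp
Sorted largest to smallest: 101, 41, 28, 25, 23 bp.

101, 41, 28, 25, 23 bp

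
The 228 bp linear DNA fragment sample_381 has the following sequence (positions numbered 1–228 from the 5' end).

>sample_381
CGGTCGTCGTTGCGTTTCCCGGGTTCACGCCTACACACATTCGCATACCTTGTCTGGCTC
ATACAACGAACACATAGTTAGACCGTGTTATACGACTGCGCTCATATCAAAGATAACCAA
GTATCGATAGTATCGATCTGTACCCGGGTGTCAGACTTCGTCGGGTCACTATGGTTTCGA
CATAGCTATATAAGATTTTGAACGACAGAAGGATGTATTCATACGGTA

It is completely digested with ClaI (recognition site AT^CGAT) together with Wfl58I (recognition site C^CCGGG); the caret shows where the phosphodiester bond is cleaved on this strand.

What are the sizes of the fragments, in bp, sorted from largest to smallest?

106, 85, 18, 10, 9 bp

ClaI sites (ATCGAT) start at positions 123, 132.
ClaI cuts after base 2 of each site, so after positions 124, 133.
Wfl58I sites (CCCGGG) start at positions 18, 143.
Wfl58I cuts after the first base of each site, so after positions 18, 143.
Combined cut positions: 18, 124, 133, 143.
Linear molecule, 4 cuts → 5 fragments:
  1–18 → 18 bp
  19–124 → 106 bp
  125–133 → 9 bp
  134–143 → 10 bp
  144–228 → 85 bp
Sorted largest to smallest: 106, 85, 18, 10, 9 bp.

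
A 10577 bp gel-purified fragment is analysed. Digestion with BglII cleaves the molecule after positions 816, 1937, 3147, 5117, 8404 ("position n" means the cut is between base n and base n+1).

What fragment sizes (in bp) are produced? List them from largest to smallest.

Linear molecule, 5 cuts → 6 fragments:
  816 − 0 = 816 bp
  1937 − 816 = 1121 bp
  3147 − 1937 = 1210 bp
  5117 − 3147 = 1970 bp
  8404 − 5117 = 3287 bp
  10577 − 8404 = 2173 bp
Sorted largest to smallest: 3287, 2173, 1970, 1210, 1121, 816 bp.

3287, 2173, 1970, 1210, 1121, 816 bp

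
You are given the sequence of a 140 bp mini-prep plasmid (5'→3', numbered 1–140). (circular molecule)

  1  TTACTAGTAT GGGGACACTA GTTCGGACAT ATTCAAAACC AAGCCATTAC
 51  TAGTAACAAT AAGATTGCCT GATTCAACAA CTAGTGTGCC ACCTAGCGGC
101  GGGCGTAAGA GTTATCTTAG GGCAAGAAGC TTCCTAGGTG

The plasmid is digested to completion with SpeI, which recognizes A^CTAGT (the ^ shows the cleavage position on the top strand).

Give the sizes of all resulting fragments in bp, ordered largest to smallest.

63, 32, 31, 14 bp

SpeI sites (ACTAGT) start at positions 3, 17, 49, 80.
SpeI cuts after the first base of each site, so after positions 3, 17, 49, 80.
Circular molecule, 4 cuts → 4 fragments:
  4–17 → 14 bp
  18–49 → 32 bp
  50–80 → 31 bp
  81–140 then 1–3 → 60 + 3 = 63 bp
Sorted largest to smallest: 63, 32, 31, 14 bp.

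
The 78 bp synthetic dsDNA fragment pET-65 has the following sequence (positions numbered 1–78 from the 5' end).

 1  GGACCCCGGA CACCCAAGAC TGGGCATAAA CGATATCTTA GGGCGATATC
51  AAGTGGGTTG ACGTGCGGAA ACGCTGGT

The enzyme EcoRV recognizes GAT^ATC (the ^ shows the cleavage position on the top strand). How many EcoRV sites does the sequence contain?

2

GATATC occurs starting at positions 32, 45.
EcoRV cuts at 2 sites.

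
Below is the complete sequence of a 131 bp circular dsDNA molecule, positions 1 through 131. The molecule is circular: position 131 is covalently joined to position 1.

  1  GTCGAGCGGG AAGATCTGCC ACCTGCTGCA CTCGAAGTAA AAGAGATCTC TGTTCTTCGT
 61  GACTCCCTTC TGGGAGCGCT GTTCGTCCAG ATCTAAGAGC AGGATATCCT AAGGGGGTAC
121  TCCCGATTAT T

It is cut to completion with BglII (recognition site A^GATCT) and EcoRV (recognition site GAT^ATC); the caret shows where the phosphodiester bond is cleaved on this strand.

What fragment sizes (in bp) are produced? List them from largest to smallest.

45, 38, 32, 16 bp

BglII sites (AGATCT) start at positions 12, 44, 89.
BglII cuts after the first base of each site, so after positions 12, 44, 89.
The EcoRV site (GATATC) starts at position 103.
EcoRV cuts after base 3 of each site, so after position 105.
Combined cut positions: 12, 44, 89, 105.
Circular molecule, 4 cuts → 4 fragments:
  13–44 → 32 bp
  45–89 → 45 bp
  90–105 → 16 bp
  106–131 then 1–12 → 26 + 12 = 38 bp
Sorted largest to smallest: 45, 38, 32, 16 bp.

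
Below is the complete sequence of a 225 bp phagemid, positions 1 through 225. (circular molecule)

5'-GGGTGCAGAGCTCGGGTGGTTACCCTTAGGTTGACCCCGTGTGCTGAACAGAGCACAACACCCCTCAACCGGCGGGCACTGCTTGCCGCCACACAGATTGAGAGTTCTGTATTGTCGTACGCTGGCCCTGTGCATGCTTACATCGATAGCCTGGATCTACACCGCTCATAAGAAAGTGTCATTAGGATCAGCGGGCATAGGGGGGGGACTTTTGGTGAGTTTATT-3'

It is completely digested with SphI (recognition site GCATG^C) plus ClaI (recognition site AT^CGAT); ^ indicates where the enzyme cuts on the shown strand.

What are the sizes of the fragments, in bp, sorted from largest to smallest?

218, 7 bp

The SphI site (GCATGC) starts at position 132.
SphI cuts after base 5 of each site (before the last base), so after position 136.
The ClaI site (ATCGAT) starts at position 142.
ClaI cuts after base 2 of each site, so after position 143.
Combined cut positions: 136, 143.
Circular molecule, 2 cuts → 2 fragments:
  137–143 → 7 bp
  144–225 then 1–136 → 82 + 136 = 218 bp
Sorted largest to smallest: 218, 7 bp.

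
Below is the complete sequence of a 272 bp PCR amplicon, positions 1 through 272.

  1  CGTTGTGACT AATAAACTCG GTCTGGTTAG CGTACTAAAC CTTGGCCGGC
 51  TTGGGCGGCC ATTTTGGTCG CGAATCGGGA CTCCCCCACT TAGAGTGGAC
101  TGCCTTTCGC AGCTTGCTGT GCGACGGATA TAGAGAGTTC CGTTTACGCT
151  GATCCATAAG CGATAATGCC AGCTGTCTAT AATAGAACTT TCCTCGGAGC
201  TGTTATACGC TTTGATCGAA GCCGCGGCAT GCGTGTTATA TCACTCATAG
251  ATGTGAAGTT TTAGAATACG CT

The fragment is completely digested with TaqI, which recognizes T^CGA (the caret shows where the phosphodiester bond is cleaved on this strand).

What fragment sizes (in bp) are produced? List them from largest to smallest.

The TaqI site (TCGA) starts at position 216.
TaqI cuts after the first base of each site, so after position 216.
Linear molecule, 1 cut → 2 fragments:
  1–216 → 216 bp
  217–272 → 56 bp
Sorted largest to smallest: 216, 56 bp.

216, 56 bp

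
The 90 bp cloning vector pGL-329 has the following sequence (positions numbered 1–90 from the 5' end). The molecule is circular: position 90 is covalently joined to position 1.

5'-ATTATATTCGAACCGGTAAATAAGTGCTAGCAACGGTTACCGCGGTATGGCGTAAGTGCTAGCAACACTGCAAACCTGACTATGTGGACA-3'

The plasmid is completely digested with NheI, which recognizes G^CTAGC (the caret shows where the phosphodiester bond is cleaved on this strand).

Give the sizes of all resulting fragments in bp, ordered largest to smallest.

NheI sites (GCTAGC) start at positions 26, 58.
NheI cuts after the first base of each site, so after positions 26, 58.
Circular molecule, 2 cuts → 2 fragments:
  27–58 → 32 bp
  59–90 then 1–26 → 32 + 26 = 58 bp
Sorted largest to smallest: 58, 32 bp.

58, 32 bp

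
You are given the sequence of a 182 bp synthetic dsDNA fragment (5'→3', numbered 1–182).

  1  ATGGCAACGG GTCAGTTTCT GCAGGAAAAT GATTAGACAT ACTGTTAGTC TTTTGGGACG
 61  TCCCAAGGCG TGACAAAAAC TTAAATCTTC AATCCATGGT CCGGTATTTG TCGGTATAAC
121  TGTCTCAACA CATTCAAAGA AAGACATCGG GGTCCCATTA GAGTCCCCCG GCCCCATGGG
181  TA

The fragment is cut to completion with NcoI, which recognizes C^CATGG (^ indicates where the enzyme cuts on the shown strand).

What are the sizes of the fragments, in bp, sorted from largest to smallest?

94, 80, 8 bp

NcoI sites (CCATGG) start at positions 94, 174.
NcoI cuts after the first base of each site, so after positions 94, 174.
Linear molecule, 2 cuts → 3 fragments:
  1–94 → 94 bp
  95–174 → 80 bp
  175–182 → 8 bp
Sorted largest to smallest: 94, 80, 8 bp.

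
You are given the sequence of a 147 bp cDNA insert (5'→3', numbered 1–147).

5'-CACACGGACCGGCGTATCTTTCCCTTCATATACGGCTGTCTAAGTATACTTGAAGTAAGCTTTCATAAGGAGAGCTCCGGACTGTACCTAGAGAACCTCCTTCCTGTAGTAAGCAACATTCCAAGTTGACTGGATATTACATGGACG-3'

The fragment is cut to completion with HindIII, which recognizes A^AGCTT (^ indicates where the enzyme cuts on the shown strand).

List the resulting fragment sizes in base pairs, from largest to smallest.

90, 57 bp

The HindIII site (AAGCTT) starts at position 57.
HindIII cuts after the first base of each site, so after position 57.
Linear molecule, 1 cut → 2 fragments:
  1–57 → 57 bp
  58–147 → 90 bp
Sorted largest to smallest: 90, 57 bp.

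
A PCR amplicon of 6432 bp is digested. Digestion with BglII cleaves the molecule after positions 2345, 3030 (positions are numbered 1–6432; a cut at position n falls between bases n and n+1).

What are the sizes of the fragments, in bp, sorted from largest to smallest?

Linear molecule, 2 cuts → 3 fragments:
  2345 − 0 = 2345 bp
  3030 − 2345 = 685 bp
  6432 − 3030 = 3402 bp
Sorted largest to smallest: 3402, 2345, 685 bp.

3402, 2345, 685 bp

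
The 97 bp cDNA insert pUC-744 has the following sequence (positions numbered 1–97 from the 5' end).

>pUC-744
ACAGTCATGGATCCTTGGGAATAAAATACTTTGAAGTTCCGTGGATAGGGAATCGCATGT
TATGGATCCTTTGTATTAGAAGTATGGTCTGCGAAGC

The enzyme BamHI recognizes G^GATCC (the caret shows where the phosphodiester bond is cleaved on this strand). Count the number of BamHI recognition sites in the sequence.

2

GGATCC occurs starting at positions 9, 64.
BamHI cuts at 2 sites.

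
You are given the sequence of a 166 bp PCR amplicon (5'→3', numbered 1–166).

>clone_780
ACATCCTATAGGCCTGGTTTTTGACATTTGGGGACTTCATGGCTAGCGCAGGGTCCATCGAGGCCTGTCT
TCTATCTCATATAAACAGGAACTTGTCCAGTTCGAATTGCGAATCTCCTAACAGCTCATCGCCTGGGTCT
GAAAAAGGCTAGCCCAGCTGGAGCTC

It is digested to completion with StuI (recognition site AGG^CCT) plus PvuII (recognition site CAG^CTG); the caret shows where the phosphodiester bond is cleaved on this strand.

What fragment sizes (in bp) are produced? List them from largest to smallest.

StuI sites (AGGCCT) start at positions 10, 61.
StuI cuts after base 3 of each site, so after positions 12, 63.
The PvuII site (CAGCTG) starts at position 155.
PvuII cuts after base 3 of each site, so after position 157.
Combined cut positions: 12, 63, 157.
Linear molecule, 3 cuts → 4 fragments:
  1–12 → 12 bp
  13–63 → 51 bp
  64–157 → 94 bp
  158–166 → 9 bp
Sorted largest to smallest: 94, 51, 12, 9 bp.

94, 51, 12, 9 bp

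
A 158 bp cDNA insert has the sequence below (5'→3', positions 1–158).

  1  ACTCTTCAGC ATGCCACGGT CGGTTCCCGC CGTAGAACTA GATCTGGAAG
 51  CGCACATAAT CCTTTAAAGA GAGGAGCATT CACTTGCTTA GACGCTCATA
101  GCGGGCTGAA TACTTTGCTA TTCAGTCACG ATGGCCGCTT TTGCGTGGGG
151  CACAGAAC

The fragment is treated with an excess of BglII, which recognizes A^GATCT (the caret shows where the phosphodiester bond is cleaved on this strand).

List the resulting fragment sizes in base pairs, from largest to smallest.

The BglII site (AGATCT) starts at position 40.
BglII cuts after the first base of each site, so after position 40.
Linear molecule, 1 cut → 2 fragments:
  1–40 → 40 bp
  41–158 → 118 bp
Sorted largest to smallest: 118, 40 bp.

118, 40 bp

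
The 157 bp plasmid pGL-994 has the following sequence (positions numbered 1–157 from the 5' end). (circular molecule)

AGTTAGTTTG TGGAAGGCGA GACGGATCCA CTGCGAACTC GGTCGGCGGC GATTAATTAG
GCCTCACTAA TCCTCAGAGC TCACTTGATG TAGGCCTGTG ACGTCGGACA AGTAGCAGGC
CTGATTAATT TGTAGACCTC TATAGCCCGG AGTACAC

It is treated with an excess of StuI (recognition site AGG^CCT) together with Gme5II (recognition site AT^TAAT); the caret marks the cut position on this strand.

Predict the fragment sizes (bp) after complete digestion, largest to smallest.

85, 33, 25, 8, 6 bp

StuI sites (AGGCCT) start at positions 59, 92, 117.
StuI cuts after base 3 of each site, so after positions 61, 94, 119.
Gme5II sites (ATTAAT) start at positions 52, 124.
Gme5II cuts after base 2 of each site, so after positions 53, 125.
Combined cut positions: 53, 61, 94, 119, 125.
Circular molecule, 5 cuts → 5 fragments:
  54–61 → 8 bp
  62–94 → 33 bp
  95–119 → 25 bp
  120–125 → 6 bp
  126–157 then 1–53 → 32 + 53 = 85 bp
Sorted largest to smallest: 85, 33, 25, 8, 6 bp.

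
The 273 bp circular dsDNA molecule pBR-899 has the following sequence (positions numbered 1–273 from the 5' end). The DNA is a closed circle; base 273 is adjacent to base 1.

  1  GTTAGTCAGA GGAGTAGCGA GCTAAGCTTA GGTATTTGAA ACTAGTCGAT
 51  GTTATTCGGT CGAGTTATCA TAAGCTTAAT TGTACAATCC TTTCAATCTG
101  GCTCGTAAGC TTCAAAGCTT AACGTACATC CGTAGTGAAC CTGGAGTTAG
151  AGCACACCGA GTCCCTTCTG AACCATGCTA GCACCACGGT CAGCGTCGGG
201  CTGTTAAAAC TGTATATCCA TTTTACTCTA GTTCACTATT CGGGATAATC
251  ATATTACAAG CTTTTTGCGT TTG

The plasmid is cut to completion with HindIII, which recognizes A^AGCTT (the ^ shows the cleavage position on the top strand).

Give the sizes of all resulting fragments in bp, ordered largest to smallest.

HindIII sites (AAGCTT) start at positions 24, 72, 107, 115, 258.
HindIII cuts after the first base of each site, so after positions 24, 72, 107, 115, 258.
Circular molecule, 5 cuts → 5 fragments:
  25–72 → 48 bp
  73–107 → 35 bp
  108–115 → 8 bp
  116–258 → 143 bp
  259–273 then 1–24 → 15 + 24 = 39 bp
Sorted largest to smallest: 143, 48, 39, 35, 8 bp.

143, 48, 39, 35, 8 bp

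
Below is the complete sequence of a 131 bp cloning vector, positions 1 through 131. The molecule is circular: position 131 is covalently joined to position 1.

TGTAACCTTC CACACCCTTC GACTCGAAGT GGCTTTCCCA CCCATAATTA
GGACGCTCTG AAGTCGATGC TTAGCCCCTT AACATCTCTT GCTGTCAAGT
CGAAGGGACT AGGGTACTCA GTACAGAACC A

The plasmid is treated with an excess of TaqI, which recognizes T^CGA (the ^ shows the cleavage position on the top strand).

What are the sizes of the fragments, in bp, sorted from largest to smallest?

50, 40, 36, 5 bp

TaqI sites (TCGA) start at positions 19, 24, 64, 100.
TaqI cuts after the first base of each site, so after positions 19, 24, 64, 100.
Circular molecule, 4 cuts → 4 fragments:
  20–24 → 5 bp
  25–64 → 40 bp
  65–100 → 36 bp
  101–131 then 1–19 → 31 + 19 = 50 bp
Sorted largest to smallest: 50, 40, 36, 5 bp.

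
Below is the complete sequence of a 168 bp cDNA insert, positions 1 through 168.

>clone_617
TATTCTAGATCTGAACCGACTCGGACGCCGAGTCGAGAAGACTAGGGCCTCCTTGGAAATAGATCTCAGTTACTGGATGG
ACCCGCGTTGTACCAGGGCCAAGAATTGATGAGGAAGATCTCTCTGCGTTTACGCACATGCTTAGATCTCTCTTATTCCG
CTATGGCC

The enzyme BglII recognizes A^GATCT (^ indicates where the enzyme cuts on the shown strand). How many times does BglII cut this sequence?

4

AGATCT occurs starting at positions 7, 61, 116, 144.
BglII cuts at 4 sites.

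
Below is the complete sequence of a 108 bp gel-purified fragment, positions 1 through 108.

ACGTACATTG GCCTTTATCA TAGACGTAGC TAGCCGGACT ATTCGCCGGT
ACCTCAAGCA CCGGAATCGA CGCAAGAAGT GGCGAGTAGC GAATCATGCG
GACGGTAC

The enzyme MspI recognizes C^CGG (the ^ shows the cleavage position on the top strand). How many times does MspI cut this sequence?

3

CCGG occurs starting at positions 34, 46, 61.
MspI cuts at 3 sites.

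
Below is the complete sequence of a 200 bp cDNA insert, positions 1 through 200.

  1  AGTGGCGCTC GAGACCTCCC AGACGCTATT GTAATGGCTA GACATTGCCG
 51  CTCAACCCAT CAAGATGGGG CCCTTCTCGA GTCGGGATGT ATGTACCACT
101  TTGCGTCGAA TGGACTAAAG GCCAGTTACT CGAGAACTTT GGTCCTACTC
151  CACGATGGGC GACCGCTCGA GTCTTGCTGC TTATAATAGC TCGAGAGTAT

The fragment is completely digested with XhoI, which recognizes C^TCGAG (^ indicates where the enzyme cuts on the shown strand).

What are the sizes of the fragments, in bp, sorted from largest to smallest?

68, 53, 37, 24, 10, 8 bp

XhoI sites (CTCGAG) start at positions 8, 76, 129, 166, 190.
XhoI cuts after the first base of each site, so after positions 8, 76, 129, 166, 190.
Linear molecule, 5 cuts → 6 fragments:
  1–8 → 8 bp
  9–76 → 68 bp
  77–129 → 53 bp
  130–166 → 37 bp
  167–190 → 24 bp
  191–200 → 10 bp
Sorted largest to smallest: 68, 53, 37, 24, 10, 8 bp.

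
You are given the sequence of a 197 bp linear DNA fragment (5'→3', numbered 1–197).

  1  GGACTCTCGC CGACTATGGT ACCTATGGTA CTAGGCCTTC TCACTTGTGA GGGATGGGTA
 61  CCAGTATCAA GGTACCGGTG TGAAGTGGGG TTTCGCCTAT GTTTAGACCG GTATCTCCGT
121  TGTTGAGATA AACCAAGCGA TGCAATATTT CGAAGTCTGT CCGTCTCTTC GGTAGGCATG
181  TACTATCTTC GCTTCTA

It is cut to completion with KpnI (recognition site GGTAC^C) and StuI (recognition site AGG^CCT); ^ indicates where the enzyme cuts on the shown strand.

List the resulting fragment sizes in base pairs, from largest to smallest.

KpnI sites (GGTACC) start at positions 18, 57, 71.
KpnI cuts after base 5 of each site (before the last base), so after positions 22, 61, 75.
The StuI site (AGGCCT) starts at position 33.
StuI cuts after base 3 of each site, so after position 35.
Combined cut positions: 22, 35, 61, 75.
Linear molecule, 4 cuts → 5 fragments:
  1–22 → 22 bp
  23–35 → 13 bp
  36–61 → 26 bp
  62–75 → 14 bp
  76–197 → 122 bp
Sorted largest to smallest: 122, 26, 22, 14, 13 bp.

122, 26, 22, 14, 13 bp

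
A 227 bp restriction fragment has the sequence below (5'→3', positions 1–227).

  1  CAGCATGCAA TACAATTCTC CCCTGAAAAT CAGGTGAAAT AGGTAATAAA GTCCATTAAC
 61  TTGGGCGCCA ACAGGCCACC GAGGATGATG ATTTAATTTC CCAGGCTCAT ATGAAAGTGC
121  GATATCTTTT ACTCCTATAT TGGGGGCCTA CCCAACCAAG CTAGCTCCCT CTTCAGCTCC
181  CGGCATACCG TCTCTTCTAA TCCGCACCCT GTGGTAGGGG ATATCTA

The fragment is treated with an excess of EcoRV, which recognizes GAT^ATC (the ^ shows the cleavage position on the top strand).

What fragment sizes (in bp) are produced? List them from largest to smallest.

123, 99, 5 bp

EcoRV sites (GATATC) start at positions 121, 220.
EcoRV cuts after base 3 of each site, so after positions 123, 222.
Linear molecule, 2 cuts → 3 fragments:
  1–123 → 123 bp
  124–222 → 99 bp
  223–227 → 5 bp
Sorted largest to smallest: 123, 99, 5 bp.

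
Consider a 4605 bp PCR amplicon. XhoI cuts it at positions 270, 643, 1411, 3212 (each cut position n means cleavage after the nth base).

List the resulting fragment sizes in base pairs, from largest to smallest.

1801, 1393, 768, 373, 270 bp

Linear molecule, 4 cuts → 5 fragments:
  270 − 0 = 270 bp
  643 − 270 = 373 bp
  1411 − 643 = 768 bp
  3212 − 1411 = 1801 bp
  4605 − 3212 = 1393 bp
Sorted largest to smallest: 1801, 1393, 768, 373, 270 bp.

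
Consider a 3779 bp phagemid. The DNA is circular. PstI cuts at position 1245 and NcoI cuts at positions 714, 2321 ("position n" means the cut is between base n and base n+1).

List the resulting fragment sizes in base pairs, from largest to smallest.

2172, 1076, 531 bp

Combined cut positions (sorted): 714, 1245, 2321.
Circular molecule, 3 cuts → 3 fragments:
  1245 − 714 = 531 bp
  2321 − 1245 = 1076 bp
  wrap: 3779 − 2321 + 714 = 2172 bp
Sorted largest to smallest: 2172, 1076, 531 bp.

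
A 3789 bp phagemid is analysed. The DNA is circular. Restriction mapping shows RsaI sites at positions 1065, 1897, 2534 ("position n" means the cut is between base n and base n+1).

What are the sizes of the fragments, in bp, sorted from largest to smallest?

2320, 832, 637 bp

Circular molecule, 3 cuts → 3 fragments:
  1897 − 1065 = 832 bp
  2534 − 1897 = 637 bp
  wrap: 3789 − 2534 + 1065 = 2320 bp
Sorted largest to smallest: 2320, 832, 637 bp.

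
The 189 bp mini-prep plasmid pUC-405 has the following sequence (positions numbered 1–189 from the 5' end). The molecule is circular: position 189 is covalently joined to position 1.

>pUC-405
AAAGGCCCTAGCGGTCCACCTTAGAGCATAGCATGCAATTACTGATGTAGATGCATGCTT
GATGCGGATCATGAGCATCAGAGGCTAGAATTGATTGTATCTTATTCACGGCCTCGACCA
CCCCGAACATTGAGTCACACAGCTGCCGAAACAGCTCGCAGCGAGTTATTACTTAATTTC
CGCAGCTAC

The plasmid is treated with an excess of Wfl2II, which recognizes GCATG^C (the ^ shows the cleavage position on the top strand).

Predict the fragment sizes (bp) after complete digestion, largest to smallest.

Wfl2II sites (GCATGC) start at positions 31, 53.
Wfl2II cuts after base 5 of each site (before the last base), so after positions 35, 57.
Circular molecule, 2 cuts → 2 fragments:
  36–57 → 22 bp
  58–189 then 1–35 → 132 + 35 = 167 bp
Sorted largest to smallest: 167, 22 bp.

167, 22 bp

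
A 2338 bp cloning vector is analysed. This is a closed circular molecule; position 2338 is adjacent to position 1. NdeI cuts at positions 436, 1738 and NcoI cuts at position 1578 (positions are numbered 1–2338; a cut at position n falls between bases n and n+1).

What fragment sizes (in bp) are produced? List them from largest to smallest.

Combined cut positions (sorted): 436, 1578, 1738.
Circular molecule, 3 cuts → 3 fragments:
  1578 − 436 = 1142 bp
  1738 − 1578 = 160 bp
  wrap: 2338 − 1738 + 436 = 1036 bp
Sorted largest to smallest: 1142, 1036, 160 bp.

1142, 1036, 160 bp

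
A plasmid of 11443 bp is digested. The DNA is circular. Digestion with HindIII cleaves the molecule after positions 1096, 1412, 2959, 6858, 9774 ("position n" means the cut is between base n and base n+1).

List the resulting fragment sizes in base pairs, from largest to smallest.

Circular molecule, 5 cuts → 5 fragments:
  1412 − 1096 = 316 bp
  2959 − 1412 = 1547 bp
  6858 − 2959 = 3899 bp
  9774 − 6858 = 2916 bp
  wrap: 11443 − 9774 + 1096 = 2765 bp
Sorted largest to smallest: 3899, 2916, 2765, 1547, 316 bp.

3899, 2916, 2765, 1547, 316 bp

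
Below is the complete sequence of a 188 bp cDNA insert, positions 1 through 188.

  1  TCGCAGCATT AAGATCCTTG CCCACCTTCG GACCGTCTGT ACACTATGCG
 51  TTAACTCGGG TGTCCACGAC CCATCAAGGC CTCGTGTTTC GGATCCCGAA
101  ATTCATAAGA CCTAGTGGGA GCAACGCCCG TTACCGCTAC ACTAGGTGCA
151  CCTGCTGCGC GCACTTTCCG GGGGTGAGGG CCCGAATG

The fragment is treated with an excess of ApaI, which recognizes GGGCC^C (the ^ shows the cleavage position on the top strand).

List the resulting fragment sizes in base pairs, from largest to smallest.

182, 6 bp

The ApaI site (GGGCCC) starts at position 178.
ApaI cuts after base 5 of each site (before the last base), so after position 182.
Linear molecule, 1 cut → 2 fragments:
  1–182 → 182 bp
  183–188 → 6 bp
Sorted largest to smallest: 182, 6 bp.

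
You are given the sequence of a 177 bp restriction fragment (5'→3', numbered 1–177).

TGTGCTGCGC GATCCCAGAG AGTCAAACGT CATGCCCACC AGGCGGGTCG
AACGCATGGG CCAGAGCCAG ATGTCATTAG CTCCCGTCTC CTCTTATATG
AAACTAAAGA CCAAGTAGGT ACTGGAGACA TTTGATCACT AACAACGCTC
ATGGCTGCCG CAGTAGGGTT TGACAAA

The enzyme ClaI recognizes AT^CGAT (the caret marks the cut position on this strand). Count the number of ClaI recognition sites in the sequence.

No occurrence of ATCGAT is present in the sequence.
ClaI does not cut: 0 sites.

0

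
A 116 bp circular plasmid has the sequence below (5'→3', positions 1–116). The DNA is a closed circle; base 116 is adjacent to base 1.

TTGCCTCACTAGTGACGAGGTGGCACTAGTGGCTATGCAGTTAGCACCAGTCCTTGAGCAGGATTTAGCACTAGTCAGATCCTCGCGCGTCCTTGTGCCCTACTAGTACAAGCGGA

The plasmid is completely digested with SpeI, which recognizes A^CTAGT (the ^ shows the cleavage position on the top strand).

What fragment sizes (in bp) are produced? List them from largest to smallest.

SpeI sites (ACTAGT) start at positions 8, 25, 70, 102.
SpeI cuts after the first base of each site, so after positions 8, 25, 70, 102.
Circular molecule, 4 cuts → 4 fragments:
  9–25 → 17 bp
  26–70 → 45 bp
  71–102 → 32 bp
  103–116 then 1–8 → 14 + 8 = 22 bp
Sorted largest to smallest: 45, 32, 22, 17 bp.

45, 32, 22, 17 bp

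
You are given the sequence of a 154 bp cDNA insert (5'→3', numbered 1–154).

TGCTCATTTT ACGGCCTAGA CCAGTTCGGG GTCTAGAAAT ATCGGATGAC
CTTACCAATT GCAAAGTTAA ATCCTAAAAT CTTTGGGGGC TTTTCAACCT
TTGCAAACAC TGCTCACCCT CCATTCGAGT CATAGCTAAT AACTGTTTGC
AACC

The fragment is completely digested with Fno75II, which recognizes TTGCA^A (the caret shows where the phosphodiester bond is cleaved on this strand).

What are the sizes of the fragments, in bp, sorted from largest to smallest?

Fno75II sites (TTGCAA) start at positions 59, 101, 147.
Fno75II cuts after base 5 of each site (before the last base), so after positions 63, 105, 151.
Linear molecule, 3 cuts → 4 fragments:
  1–63 → 63 bp
  64–105 → 42 bp
  106–151 → 46 bp
  152–154 → 3 bp
Sorted largest to smallest: 63, 46, 42, 3 bp.

63, 46, 42, 3 bp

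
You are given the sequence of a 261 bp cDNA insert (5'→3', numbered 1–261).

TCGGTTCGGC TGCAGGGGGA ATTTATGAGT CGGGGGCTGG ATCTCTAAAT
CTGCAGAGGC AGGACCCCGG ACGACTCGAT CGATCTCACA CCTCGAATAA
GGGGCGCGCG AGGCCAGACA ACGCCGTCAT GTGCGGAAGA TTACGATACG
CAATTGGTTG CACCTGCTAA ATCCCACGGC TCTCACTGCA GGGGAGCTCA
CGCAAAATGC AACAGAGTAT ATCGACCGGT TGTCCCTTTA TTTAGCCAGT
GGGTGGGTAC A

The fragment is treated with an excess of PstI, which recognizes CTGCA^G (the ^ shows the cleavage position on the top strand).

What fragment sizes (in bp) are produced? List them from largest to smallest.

135, 71, 41, 14 bp

PstI sites (CTGCAG) start at positions 10, 51, 186.
PstI cuts after base 5 of each site (before the last base), so after positions 14, 55, 190.
Linear molecule, 3 cuts → 4 fragments:
  1–14 → 14 bp
  15–55 → 41 bp
  56–190 → 135 bp
  191–261 → 71 bp
Sorted largest to smallest: 135, 71, 41, 14 bp.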